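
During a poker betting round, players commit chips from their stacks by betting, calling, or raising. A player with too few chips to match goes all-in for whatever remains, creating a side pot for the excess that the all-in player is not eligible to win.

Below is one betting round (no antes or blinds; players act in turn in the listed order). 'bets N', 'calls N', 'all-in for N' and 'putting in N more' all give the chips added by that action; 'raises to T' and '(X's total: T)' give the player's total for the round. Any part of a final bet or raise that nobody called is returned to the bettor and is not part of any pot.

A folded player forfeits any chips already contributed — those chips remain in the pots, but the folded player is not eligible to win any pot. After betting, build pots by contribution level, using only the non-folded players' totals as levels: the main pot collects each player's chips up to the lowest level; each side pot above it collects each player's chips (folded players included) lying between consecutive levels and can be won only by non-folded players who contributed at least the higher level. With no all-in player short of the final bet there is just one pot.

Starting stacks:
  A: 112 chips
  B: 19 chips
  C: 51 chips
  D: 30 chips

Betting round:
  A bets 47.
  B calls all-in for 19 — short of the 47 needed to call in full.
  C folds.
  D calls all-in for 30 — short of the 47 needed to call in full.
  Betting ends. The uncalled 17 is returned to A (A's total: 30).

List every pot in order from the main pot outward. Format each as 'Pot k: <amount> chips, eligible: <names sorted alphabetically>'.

Pot 1: 57 chips, eligible: A, B, D
Pot 2: 22 chips, eligible: A, D

Derivation:
Contributions (after 17 returned to A): A=30, B=19, D=30
Folded: C
Pot levels (distinct totals of non-folded players): 19, 30
Layer 1-19: 19 each from A, B, D = 19*3 = 57 chips; eligible A, B, D
Layer 20-30: 11 each from A, D = 11*2 = 22 chips; eligible A, D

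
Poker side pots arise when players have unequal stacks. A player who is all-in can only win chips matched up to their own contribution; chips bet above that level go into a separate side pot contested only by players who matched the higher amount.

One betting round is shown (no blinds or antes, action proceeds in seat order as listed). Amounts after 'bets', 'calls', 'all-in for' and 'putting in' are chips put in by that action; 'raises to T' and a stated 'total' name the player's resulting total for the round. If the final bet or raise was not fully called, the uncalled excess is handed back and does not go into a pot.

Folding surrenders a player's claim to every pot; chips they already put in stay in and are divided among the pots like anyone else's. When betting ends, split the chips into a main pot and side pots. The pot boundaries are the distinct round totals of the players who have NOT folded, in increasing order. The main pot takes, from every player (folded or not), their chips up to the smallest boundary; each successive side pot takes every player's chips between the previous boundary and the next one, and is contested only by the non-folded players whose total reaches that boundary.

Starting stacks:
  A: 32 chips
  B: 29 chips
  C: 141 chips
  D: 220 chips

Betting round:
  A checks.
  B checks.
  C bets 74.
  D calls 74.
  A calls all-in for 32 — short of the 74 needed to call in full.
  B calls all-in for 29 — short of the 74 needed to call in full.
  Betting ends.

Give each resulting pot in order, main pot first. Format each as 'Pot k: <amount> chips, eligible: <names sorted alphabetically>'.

Pot 1: 116 chips, eligible: A, B, C, D
Pot 2: 9 chips, eligible: A, C, D
Pot 3: 84 chips, eligible: C, D

Derivation:
Contributions: A=32, B=29, C=74, D=74
Pot levels (distinct totals of non-folded players): 29, 32, 74
Layer 1-29: 29 each from A, B, C, D = 29*4 = 116 chips; eligible A, B, C, D
Layer 30-32: 3 each from A, C, D = 3*3 = 9 chips; eligible A, C, D
Layer 33-74: 42 each from C, D = 42*2 = 84 chips; eligible C, D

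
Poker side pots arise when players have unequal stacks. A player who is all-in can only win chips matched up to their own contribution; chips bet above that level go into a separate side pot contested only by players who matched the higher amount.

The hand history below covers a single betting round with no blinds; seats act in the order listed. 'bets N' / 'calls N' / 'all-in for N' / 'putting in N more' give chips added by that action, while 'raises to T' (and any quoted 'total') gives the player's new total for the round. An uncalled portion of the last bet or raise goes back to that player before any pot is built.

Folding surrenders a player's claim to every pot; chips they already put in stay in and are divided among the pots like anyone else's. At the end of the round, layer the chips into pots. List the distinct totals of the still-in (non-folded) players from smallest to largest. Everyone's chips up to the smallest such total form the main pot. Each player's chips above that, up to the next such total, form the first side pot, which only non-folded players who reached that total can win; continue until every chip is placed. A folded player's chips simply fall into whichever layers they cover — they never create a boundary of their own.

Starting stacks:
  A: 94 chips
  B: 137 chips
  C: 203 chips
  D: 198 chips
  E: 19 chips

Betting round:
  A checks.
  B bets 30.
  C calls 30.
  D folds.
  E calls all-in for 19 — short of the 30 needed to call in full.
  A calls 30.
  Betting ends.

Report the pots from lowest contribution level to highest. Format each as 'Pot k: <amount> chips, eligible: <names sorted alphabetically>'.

Pot 1: 76 chips, eligible: A, B, C, E
Pot 2: 33 chips, eligible: A, B, C

Derivation:
Contributions: A=30, B=30, C=30, E=19
Folded: D
Pot levels (distinct totals of non-folded players): 19, 30
Layer 1-19: 19 each from A, B, C, E = 19*4 = 76 chips; eligible A, B, C, E
Layer 20-30: 11 each from A, B, C = 11*3 = 33 chips; eligible A, B, C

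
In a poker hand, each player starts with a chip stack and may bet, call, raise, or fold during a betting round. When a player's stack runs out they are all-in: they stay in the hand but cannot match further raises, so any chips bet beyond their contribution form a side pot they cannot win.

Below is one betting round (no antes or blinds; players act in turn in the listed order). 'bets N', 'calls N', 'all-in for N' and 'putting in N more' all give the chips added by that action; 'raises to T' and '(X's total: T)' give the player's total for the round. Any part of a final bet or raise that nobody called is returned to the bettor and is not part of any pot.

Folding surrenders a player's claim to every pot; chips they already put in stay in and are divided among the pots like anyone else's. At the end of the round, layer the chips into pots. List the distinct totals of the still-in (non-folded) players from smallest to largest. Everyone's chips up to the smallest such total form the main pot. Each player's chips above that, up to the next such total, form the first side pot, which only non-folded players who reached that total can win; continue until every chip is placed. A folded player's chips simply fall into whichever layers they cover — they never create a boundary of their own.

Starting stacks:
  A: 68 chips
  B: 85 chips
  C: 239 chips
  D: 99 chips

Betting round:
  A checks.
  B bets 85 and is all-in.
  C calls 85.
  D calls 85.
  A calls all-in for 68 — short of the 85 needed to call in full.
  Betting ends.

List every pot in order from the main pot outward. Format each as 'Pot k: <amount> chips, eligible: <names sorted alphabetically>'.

Pot 1: 272 chips, eligible: A, B, C, D
Pot 2: 51 chips, eligible: B, C, D

Derivation:
Contributions: A=68, B=85, C=85, D=85
Pot levels (distinct totals of non-folded players): 68, 85
Layer 1-68: 68 each from A, B, C, D = 68*4 = 272 chips; eligible A, B, C, D
Layer 69-85: 17 each from B, C, D = 17*3 = 51 chips; eligible B, C, D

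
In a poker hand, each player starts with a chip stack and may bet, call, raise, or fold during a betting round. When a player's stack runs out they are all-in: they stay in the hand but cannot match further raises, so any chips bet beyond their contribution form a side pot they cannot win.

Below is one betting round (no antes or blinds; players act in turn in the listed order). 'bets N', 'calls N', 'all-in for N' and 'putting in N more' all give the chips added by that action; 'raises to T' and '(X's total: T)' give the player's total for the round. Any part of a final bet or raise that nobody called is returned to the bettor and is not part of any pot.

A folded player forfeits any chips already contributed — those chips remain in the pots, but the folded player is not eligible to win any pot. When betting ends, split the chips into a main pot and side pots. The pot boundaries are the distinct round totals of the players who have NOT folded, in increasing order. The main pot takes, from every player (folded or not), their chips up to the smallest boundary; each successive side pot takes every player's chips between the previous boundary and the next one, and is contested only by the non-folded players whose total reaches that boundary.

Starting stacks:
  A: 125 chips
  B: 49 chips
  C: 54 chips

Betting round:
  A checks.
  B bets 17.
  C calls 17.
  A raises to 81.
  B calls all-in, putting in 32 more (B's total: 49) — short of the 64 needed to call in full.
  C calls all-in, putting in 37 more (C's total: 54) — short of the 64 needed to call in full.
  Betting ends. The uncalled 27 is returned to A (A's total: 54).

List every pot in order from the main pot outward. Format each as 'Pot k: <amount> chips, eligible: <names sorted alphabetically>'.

Contributions (after 27 returned to A): A=54, B=49, C=54
Pot levels (distinct totals of non-folded players): 49, 54
Layer 1-49: 49 each from A, B, C = 49*3 = 147 chips; eligible A, B, C
Layer 50-54: 5 each from A, C = 5*2 = 10 chips; eligible A, C

Pot 1: 147 chips, eligible: A, B, C
Pot 2: 10 chips, eligible: A, C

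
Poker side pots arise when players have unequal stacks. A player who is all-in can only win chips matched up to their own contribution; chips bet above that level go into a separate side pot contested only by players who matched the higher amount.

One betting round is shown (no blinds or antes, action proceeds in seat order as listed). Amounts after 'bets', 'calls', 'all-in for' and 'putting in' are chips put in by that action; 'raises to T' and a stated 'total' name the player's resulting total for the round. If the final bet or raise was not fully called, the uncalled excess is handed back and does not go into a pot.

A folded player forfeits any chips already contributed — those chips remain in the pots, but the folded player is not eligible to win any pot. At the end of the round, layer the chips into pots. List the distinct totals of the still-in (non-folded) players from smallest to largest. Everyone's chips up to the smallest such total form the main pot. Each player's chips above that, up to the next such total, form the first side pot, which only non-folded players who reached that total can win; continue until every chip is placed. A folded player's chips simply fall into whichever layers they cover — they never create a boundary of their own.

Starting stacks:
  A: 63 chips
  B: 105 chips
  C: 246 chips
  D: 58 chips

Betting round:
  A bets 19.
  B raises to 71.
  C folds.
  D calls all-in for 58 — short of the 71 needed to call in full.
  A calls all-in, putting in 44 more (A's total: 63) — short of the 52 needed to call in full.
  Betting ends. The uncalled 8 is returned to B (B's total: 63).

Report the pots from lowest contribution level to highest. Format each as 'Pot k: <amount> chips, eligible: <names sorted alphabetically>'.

Contributions (after 8 returned to B): A=63, B=63, D=58
Folded: C
Pot levels (distinct totals of non-folded players): 58, 63
Layer 1-58: 58 each from A, B, D = 58*3 = 174 chips; eligible A, B, D
Layer 59-63: 5 each from A, B = 5*2 = 10 chips; eligible A, B

Pot 1: 174 chips, eligible: A, B, D
Pot 2: 10 chips, eligible: A, B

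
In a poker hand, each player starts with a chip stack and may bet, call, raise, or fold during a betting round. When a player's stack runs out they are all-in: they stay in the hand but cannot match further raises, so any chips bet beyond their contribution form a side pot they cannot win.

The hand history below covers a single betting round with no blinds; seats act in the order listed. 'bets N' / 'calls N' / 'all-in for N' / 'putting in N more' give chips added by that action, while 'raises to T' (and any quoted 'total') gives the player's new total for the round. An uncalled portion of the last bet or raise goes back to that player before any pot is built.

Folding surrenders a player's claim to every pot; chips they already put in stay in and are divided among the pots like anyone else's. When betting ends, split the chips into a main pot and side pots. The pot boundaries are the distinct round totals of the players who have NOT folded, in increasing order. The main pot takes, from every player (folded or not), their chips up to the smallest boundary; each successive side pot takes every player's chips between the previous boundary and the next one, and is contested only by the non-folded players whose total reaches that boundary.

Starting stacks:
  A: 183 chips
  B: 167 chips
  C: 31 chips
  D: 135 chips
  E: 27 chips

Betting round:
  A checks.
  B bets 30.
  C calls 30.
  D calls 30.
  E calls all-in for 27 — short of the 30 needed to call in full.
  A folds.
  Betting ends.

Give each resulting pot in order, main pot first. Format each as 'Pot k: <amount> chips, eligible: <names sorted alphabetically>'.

Pot 1: 108 chips, eligible: B, C, D, E
Pot 2: 9 chips, eligible: B, C, D

Derivation:
Contributions: B=30, C=30, D=30, E=27
Folded: A
Pot levels (distinct totals of non-folded players): 27, 30
Layer 1-27: 27 each from B, C, D, E = 27*4 = 108 chips; eligible B, C, D, E
Layer 28-30: 3 each from B, C, D = 3*3 = 9 chips; eligible B, C, D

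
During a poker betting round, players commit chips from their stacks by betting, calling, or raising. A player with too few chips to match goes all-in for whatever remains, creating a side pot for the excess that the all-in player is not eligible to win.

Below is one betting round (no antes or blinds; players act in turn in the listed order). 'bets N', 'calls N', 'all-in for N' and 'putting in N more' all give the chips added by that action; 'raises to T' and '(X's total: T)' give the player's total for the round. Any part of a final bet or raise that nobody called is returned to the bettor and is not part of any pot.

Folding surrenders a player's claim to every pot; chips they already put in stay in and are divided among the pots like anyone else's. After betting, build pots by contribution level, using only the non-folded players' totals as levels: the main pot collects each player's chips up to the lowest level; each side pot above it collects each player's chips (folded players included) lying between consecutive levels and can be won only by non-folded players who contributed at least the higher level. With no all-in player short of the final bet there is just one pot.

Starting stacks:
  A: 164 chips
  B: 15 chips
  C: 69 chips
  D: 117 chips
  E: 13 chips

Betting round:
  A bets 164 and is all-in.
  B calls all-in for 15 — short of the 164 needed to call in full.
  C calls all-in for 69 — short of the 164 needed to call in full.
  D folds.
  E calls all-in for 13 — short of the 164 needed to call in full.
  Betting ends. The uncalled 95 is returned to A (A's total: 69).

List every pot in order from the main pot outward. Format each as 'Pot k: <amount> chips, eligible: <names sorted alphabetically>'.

Contributions (after 95 returned to A): A=69, B=15, C=69, E=13
Folded: D
Pot levels (distinct totals of non-folded players): 13, 15, 69
Layer 1-13: 13 each from A, B, C, E = 13*4 = 52 chips; eligible A, B, C, E
Layer 14-15: 2 each from A, B, C = 2*3 = 6 chips; eligible A, B, C
Layer 16-69: 54 each from A, C = 54*2 = 108 chips; eligible A, C

Pot 1: 52 chips, eligible: A, B, C, E
Pot 2: 6 chips, eligible: A, B, C
Pot 3: 108 chips, eligible: A, C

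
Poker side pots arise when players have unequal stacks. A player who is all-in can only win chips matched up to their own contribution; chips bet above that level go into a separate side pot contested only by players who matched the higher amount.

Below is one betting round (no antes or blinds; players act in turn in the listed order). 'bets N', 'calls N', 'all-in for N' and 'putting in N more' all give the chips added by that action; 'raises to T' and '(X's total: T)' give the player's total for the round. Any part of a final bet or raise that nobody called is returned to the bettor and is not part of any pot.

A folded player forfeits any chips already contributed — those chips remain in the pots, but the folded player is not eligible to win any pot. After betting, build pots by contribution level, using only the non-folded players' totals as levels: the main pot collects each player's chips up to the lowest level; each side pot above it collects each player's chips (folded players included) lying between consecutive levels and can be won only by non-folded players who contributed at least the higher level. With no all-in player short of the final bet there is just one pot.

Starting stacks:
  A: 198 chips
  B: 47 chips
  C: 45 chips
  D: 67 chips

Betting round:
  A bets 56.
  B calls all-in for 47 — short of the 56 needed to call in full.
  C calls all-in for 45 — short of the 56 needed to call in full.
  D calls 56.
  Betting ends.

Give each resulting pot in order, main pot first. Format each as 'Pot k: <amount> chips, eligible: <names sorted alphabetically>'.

Pot 1: 180 chips, eligible: A, B, C, D
Pot 2: 6 chips, eligible: A, B, D
Pot 3: 18 chips, eligible: A, D

Derivation:
Contributions: A=56, B=47, C=45, D=56
Pot levels (distinct totals of non-folded players): 45, 47, 56
Layer 1-45: 45 each from A, B, C, D = 45*4 = 180 chips; eligible A, B, C, D
Layer 46-47: 2 each from A, B, D = 2*3 = 6 chips; eligible A, B, D
Layer 48-56: 9 each from A, D = 9*2 = 18 chips; eligible A, D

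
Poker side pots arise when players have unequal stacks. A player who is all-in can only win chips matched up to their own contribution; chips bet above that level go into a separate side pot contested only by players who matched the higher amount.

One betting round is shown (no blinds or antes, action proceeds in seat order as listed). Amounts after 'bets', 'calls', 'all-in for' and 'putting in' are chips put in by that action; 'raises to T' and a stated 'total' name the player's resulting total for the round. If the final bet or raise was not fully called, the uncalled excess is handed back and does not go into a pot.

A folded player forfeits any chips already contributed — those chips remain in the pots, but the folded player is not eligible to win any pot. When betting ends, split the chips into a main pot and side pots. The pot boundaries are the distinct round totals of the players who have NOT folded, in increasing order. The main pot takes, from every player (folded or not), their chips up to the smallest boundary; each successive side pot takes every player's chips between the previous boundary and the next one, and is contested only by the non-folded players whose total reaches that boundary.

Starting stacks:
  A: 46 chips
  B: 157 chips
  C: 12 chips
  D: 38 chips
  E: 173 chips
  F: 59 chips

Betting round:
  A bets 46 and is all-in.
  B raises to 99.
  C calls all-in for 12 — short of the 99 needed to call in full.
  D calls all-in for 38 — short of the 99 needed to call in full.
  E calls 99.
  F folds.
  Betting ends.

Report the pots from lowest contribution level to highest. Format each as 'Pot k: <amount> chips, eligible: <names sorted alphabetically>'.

Pot 1: 60 chips, eligible: A, B, C, D, E
Pot 2: 104 chips, eligible: A, B, D, E
Pot 3: 24 chips, eligible: A, B, E
Pot 4: 106 chips, eligible: B, E

Derivation:
Contributions: A=46, B=99, C=12, D=38, E=99
Folded: F
Pot levels (distinct totals of non-folded players): 12, 38, 46, 99
Layer 1-12: 12 each from A, B, C, D, E = 12*5 = 60 chips; eligible A, B, C, D, E
Layer 13-38: 26 each from A, B, D, E = 26*4 = 104 chips; eligible A, B, D, E
Layer 39-46: 8 each from A, B, E = 8*3 = 24 chips; eligible A, B, E
Layer 47-99: 53 each from B, E = 53*2 = 106 chips; eligible B, E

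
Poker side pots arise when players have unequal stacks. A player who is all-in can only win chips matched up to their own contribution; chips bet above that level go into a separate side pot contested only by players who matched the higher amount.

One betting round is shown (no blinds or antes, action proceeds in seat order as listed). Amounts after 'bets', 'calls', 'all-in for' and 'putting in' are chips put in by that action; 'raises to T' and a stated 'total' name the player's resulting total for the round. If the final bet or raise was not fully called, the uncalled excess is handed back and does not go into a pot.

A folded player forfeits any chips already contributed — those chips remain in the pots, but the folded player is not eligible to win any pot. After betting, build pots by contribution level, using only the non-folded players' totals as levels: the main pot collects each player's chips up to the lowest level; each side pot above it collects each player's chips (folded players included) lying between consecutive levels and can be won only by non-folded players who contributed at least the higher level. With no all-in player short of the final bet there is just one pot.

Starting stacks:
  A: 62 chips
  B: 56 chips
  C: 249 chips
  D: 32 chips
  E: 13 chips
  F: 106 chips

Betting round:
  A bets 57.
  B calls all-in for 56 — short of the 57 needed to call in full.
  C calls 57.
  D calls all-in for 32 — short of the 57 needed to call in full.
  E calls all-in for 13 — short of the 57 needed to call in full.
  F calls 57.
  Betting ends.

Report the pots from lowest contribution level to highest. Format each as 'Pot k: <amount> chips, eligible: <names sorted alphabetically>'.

Pot 1: 78 chips, eligible: A, B, C, D, E, F
Pot 2: 95 chips, eligible: A, B, C, D, F
Pot 3: 96 chips, eligible: A, B, C, F
Pot 4: 3 chips, eligible: A, C, F

Derivation:
Contributions: A=57, B=56, C=57, D=32, E=13, F=57
Pot levels (distinct totals of non-folded players): 13, 32, 56, 57
Layer 1-13: 13 each from A, B, C, D, E, F = 13*6 = 78 chips; eligible A, B, C, D, E, F
Layer 14-32: 19 each from A, B, C, D, F = 19*5 = 95 chips; eligible A, B, C, D, F
Layer 33-56: 24 each from A, B, C, F = 24*4 = 96 chips; eligible A, B, C, F
Layer 57-57: 1 each from A, C, F = 1*3 = 3 chips; eligible A, C, F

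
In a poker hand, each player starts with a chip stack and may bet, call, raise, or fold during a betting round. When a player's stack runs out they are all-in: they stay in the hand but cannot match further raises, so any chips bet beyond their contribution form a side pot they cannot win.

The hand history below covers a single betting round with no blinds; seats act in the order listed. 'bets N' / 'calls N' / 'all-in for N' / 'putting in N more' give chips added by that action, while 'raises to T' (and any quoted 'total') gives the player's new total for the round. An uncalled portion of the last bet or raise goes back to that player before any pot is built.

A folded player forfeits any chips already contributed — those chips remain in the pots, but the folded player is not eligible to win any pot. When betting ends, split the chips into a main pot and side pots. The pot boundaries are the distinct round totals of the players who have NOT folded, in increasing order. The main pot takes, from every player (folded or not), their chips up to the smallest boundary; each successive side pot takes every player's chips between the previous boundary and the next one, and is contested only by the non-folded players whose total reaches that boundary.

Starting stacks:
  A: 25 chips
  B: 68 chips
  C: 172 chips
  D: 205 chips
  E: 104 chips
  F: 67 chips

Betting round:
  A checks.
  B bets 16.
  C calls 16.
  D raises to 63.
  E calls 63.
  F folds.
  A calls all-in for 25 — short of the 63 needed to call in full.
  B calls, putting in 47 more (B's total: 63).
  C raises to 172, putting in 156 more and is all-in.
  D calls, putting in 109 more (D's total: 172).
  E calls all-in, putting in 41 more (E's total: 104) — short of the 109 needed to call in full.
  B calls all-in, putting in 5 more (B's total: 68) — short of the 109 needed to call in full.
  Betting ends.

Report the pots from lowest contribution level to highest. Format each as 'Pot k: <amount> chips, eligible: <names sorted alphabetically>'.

Contributions: A=25, B=68, C=172, D=172, E=104
Folded: F
Pot levels (distinct totals of non-folded players): 25, 68, 104, 172
Layer 1-25: 25 each from A, B, C, D, E = 25*5 = 125 chips; eligible A, B, C, D, E
Layer 26-68: 43 each from B, C, D, E = 43*4 = 172 chips; eligible B, C, D, E
Layer 69-104: 36 each from C, D, E = 36*3 = 108 chips; eligible C, D, E
Layer 105-172: 68 each from C, D = 68*2 = 136 chips; eligible C, D

Pot 1: 125 chips, eligible: A, B, C, D, E
Pot 2: 172 chips, eligible: B, C, D, E
Pot 3: 108 chips, eligible: C, D, E
Pot 4: 136 chips, eligible: C, D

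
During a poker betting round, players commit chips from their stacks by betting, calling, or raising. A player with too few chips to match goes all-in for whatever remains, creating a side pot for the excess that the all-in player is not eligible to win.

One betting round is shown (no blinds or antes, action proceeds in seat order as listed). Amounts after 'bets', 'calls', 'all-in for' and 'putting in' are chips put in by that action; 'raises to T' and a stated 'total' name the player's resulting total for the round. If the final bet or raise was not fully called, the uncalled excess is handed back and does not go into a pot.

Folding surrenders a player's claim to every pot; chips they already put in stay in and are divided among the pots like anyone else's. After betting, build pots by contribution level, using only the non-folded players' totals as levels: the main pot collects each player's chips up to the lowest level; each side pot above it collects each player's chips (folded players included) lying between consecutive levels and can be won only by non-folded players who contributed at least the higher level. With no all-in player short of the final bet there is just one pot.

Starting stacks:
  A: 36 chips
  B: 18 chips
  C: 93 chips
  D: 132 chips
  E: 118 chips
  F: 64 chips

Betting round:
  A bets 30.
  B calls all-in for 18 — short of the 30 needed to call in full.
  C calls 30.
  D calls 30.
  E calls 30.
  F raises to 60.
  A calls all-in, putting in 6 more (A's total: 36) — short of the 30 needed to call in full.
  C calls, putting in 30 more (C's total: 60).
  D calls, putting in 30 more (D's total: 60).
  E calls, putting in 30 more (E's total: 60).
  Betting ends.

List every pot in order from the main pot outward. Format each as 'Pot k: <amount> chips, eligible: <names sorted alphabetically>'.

Pot 1: 108 chips, eligible: A, B, C, D, E, F
Pot 2: 90 chips, eligible: A, C, D, E, F
Pot 3: 96 chips, eligible: C, D, E, F

Derivation:
Contributions: A=36, B=18, C=60, D=60, E=60, F=60
Pot levels (distinct totals of non-folded players): 18, 36, 60
Layer 1-18: 18 each from A, B, C, D, E, F = 18*6 = 108 chips; eligible A, B, C, D, E, F
Layer 19-36: 18 each from A, C, D, E, F = 18*5 = 90 chips; eligible A, C, D, E, F
Layer 37-60: 24 each from C, D, E, F = 24*4 = 96 chips; eligible C, D, E, F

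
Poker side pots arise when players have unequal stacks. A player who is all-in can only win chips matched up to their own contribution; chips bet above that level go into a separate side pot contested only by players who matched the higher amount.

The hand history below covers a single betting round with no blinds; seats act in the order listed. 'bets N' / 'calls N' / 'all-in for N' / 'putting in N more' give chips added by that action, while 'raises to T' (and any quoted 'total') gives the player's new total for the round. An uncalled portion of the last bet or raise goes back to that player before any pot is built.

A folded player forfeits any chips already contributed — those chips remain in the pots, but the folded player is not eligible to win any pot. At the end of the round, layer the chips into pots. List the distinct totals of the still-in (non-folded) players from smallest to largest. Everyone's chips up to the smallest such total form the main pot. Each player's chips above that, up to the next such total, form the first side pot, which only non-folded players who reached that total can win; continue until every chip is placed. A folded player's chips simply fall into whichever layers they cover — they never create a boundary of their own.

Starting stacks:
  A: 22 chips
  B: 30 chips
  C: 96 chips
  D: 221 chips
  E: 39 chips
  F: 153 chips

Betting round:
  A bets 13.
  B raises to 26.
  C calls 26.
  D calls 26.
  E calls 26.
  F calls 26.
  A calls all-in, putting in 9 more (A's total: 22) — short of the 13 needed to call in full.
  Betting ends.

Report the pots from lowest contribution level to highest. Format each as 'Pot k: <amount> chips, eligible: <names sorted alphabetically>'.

Contributions: A=22, B=26, C=26, D=26, E=26, F=26
Pot levels (distinct totals of non-folded players): 22, 26
Layer 1-22: 22 each from A, B, C, D, E, F = 22*6 = 132 chips; eligible A, B, C, D, E, F
Layer 23-26: 4 each from B, C, D, E, F = 4*5 = 20 chips; eligible B, C, D, E, F

Pot 1: 132 chips, eligible: A, B, C, D, E, F
Pot 2: 20 chips, eligible: B, C, D, E, F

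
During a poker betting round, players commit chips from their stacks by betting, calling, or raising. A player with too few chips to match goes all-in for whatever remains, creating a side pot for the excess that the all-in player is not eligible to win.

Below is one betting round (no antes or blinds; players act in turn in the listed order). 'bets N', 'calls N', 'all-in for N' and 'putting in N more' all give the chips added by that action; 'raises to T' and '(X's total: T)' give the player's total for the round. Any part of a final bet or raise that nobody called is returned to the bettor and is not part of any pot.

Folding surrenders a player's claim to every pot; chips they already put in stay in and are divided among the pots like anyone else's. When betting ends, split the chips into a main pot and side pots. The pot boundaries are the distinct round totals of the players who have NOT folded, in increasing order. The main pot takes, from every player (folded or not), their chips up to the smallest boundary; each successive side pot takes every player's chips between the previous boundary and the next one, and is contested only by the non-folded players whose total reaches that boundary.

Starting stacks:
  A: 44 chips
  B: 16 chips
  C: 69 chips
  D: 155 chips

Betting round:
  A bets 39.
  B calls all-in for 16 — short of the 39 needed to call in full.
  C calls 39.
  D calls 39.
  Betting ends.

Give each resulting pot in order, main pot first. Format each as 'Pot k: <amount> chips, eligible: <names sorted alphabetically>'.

Contributions: A=39, B=16, C=39, D=39
Pot levels (distinct totals of non-folded players): 16, 39
Layer 1-16: 16 each from A, B, C, D = 16*4 = 64 chips; eligible A, B, C, D
Layer 17-39: 23 each from A, C, D = 23*3 = 69 chips; eligible A, C, D

Pot 1: 64 chips, eligible: A, B, C, D
Pot 2: 69 chips, eligible: A, C, D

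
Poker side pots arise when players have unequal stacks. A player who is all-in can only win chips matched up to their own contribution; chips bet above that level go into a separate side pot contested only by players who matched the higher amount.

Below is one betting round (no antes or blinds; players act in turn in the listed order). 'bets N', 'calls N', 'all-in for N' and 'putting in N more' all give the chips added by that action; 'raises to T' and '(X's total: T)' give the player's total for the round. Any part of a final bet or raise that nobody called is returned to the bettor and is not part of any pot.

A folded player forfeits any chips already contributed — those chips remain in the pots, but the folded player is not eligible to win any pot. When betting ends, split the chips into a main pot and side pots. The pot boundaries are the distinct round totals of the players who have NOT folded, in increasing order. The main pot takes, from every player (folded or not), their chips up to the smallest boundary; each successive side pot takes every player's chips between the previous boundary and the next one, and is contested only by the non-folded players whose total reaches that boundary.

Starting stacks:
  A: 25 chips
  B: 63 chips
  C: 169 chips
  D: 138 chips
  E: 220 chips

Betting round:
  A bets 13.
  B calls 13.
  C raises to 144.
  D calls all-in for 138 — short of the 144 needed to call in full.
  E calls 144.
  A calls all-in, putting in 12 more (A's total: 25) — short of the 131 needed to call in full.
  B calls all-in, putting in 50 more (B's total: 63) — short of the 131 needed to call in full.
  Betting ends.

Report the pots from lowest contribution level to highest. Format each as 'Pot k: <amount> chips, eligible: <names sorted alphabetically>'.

Contributions: A=25, B=63, C=144, D=138, E=144
Pot levels (distinct totals of non-folded players): 25, 63, 138, 144
Layer 1-25: 25 each from A, B, C, D, E = 25*5 = 125 chips; eligible A, B, C, D, E
Layer 26-63: 38 each from B, C, D, E = 38*4 = 152 chips; eligible B, C, D, E
Layer 64-138: 75 each from C, D, E = 75*3 = 225 chips; eligible C, D, E
Layer 139-144: 6 each from C, E = 6*2 = 12 chips; eligible C, E

Pot 1: 125 chips, eligible: A, B, C, D, E
Pot 2: 152 chips, eligible: B, C, D, E
Pot 3: 225 chips, eligible: C, D, E
Pot 4: 12 chips, eligible: C, E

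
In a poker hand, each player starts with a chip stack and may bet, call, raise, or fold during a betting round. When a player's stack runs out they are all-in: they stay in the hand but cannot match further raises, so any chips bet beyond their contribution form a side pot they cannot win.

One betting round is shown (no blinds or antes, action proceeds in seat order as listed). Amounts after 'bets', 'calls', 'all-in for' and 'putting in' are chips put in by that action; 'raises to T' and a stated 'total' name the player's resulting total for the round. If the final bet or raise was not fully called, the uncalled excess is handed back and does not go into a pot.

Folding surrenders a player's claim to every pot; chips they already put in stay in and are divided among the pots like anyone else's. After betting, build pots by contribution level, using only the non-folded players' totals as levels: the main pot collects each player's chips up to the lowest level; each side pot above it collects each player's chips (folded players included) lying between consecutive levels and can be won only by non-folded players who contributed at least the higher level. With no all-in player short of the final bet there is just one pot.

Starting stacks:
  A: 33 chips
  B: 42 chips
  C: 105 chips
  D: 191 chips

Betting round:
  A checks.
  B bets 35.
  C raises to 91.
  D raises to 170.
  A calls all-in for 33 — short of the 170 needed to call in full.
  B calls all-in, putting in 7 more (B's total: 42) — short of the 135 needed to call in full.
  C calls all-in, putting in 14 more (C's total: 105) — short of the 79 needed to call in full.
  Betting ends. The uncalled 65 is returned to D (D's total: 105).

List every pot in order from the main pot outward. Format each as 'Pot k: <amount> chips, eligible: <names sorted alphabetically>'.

Pot 1: 132 chips, eligible: A, B, C, D
Pot 2: 27 chips, eligible: B, C, D
Pot 3: 126 chips, eligible: C, D

Derivation:
Contributions (after 65 returned to D): A=33, B=42, C=105, D=105
Pot levels (distinct totals of non-folded players): 33, 42, 105
Layer 1-33: 33 each from A, B, C, D = 33*4 = 132 chips; eligible A, B, C, D
Layer 34-42: 9 each from B, C, D = 9*3 = 27 chips; eligible B, C, D
Layer 43-105: 63 each from C, D = 63*2 = 126 chips; eligible C, D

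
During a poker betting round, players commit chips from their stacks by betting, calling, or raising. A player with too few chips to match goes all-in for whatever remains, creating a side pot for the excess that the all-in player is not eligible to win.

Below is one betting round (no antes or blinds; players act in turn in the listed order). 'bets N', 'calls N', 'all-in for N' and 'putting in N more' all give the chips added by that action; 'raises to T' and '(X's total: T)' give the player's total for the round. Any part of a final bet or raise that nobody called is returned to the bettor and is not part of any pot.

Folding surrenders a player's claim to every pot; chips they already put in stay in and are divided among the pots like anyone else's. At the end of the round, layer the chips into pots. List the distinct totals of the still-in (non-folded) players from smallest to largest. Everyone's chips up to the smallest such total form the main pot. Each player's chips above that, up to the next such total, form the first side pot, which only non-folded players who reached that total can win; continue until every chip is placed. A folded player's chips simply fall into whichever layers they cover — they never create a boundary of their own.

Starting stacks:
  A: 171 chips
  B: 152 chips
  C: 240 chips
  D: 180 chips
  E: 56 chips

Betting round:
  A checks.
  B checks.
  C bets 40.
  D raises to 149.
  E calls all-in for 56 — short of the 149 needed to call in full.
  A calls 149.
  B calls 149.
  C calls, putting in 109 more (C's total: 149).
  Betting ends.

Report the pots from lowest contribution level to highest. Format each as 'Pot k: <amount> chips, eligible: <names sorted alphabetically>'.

Pot 1: 280 chips, eligible: A, B, C, D, E
Pot 2: 372 chips, eligible: A, B, C, D

Derivation:
Contributions: A=149, B=149, C=149, D=149, E=56
Pot levels (distinct totals of non-folded players): 56, 149
Layer 1-56: 56 each from A, B, C, D, E = 56*5 = 280 chips; eligible A, B, C, D, E
Layer 57-149: 93 each from A, B, C, D = 93*4 = 372 chips; eligible A, B, C, D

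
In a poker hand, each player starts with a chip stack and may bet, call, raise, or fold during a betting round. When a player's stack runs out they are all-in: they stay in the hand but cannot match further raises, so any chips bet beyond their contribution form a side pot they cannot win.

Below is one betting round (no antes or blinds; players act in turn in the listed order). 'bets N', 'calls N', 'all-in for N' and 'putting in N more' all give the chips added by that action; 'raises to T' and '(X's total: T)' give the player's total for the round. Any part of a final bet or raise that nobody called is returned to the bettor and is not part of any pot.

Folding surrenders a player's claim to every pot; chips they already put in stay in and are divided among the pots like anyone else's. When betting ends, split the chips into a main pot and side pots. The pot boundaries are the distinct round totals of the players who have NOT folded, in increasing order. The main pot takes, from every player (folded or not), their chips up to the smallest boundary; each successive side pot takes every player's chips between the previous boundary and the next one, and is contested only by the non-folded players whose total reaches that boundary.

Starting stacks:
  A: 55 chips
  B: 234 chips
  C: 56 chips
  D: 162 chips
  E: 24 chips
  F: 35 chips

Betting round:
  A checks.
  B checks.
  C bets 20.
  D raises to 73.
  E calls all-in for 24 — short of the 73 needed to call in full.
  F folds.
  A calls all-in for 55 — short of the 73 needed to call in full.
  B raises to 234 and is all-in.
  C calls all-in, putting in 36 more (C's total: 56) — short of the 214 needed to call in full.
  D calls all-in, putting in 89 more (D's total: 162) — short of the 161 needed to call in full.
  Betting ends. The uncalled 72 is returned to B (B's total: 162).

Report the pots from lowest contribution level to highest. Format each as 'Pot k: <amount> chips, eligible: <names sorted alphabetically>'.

Contributions (after 72 returned to B): A=55, B=162, C=56, D=162, E=24
Folded: F
Pot levels (distinct totals of non-folded players): 24, 55, 56, 162
Layer 1-24: 24 each from A, B, C, D, E = 24*5 = 120 chips; eligible A, B, C, D, E
Layer 25-55: 31 each from A, B, C, D = 31*4 = 124 chips; eligible A, B, C, D
Layer 56-56: 1 each from B, C, D = 1*3 = 3 chips; eligible B, C, D
Layer 57-162: 106 each from B, D = 106*2 = 212 chips; eligible B, D

Pot 1: 120 chips, eligible: A, B, C, D, E
Pot 2: 124 chips, eligible: A, B, C, D
Pot 3: 3 chips, eligible: B, C, D
Pot 4: 212 chips, eligible: B, D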